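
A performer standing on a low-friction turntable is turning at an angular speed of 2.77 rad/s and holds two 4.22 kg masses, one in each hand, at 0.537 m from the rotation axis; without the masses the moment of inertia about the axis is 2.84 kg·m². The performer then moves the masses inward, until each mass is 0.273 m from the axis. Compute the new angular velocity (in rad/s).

With no external torque about the axis, L is conserved: I₁ω₁ = I₂ω₂.
I₁ = 2.84 + 2(4.22)(0.537)² = 5.274 kg·m²; I₂ = 2.84 + 2(4.22)(0.273)² = 3.469 kg·m².
ω₂ = I₁ω₁ / I₂ = (5.274)(2.77 rad/s) / (3.469) = 4.211 rad/s.

ω₂ ≈ 4.21 rad/s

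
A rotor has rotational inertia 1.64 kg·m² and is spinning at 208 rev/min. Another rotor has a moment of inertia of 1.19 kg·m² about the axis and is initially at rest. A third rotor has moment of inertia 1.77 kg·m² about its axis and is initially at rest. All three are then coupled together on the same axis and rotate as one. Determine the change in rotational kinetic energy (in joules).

ΔKE ≈ -250 J

The coupling torques are internal; angular momentum about the shared axis is conserved.
Taking A's sense as positive: L = (1.640)(208) = 341.1 kg·m²·rpm.
Combined I = 1.640 + 1.190 + 1.770 = 4.600 kg·m².
ω_f = L / I = 341.1 / 4.600 = 74.16 rpm.
KE_i = ½ΣIω² = 389.0 J; KE_f = ½(4.600)(7.766)² = 138.7 J.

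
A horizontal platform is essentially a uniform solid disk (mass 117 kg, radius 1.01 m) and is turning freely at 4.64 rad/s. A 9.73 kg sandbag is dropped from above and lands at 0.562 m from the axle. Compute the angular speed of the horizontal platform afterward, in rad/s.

The added mass arrives with no angular momentum about the axle, and any external torque about the axle is negligible, so the system's angular momentum is conserved.
I_p = ½(117)(1.01)² = 59.68 kg·m².
Added inertia Σmr² = (9.73)(0.562)² = 3.073 kg·m²; I_f = 59.68 + 3.073 = 62.75 kg·m².
ω_f = I_p ω_i / I_f = (59.68)(4.64) / 62.75 = 4.413 rad/s.

ω_f ≈ 4.41 rad/s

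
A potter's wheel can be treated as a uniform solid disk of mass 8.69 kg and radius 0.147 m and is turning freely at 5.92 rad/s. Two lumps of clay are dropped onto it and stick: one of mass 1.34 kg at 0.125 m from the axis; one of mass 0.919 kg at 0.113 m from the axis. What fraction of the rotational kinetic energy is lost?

The added mass arrives with no angular momentum about the axis, and any external torque about the axis is negligible, so the system's angular momentum is conserved.
I_p = ½(8.69)(0.147)² = 0.09389 kg·m².
Added inertia Σmr² = (1.34)(0.125)² + (0.919)(0.113)² = 0.03267 kg·m²; I_f = 0.09389 + 0.03267 = 0.1266 kg·m².
ω_f = I_p ω_i / I_f = (0.09389)(5.92) / 0.1266 = 4.392 rad/s.
KE_i = ½(0.09389)(5.920 rad/s)² = 1.645 J; KE_f = ½(0.1266)(4.392)² = 1.221 J.
Fraction lost = 0.2581.

fraction ≈ 0.258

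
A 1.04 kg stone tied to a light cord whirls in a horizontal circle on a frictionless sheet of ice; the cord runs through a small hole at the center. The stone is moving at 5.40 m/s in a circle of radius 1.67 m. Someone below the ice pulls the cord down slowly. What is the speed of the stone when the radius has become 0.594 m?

v₂ ≈ 15.2 m/s

The only horizontal force on the mass is along the cord (radial), so it exerts no torque about the hole and angular momentum m v r is conserved.
v₂ = v₁ r₁ / r₂ = (5.40)(1.67) / (0.594) = 15.18 m/s.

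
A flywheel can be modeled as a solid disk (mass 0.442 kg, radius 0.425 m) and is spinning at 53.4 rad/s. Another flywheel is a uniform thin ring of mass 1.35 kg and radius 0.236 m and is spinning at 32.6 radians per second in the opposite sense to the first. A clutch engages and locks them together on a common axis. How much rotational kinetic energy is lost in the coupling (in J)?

The coupling torques are internal; angular momentum about the shared axis is conserved.
Moments of inertia: I_A = ½(0.442)(0.425)² = 0.03992 kg·m²; I_B = (1.35)(0.236)² = 0.07519 kg·m².
Taking A's sense as positive: L = (0.03992)(53.4) − (0.07519)(32.6) = -0.3196 kg·m²·rad/s.
Combined I = 0.03992 + 0.07519 = 0.1151 kg·m².
ω_f = L / I = -0.3196 / 0.1151 = -2.776 rad/s.
KE_i = ½ΣIω² = 96.87 J; KE_f = ½(0.1151)(2.776)² = 0.4436 J.

ΔKE lost ≈ 96.4 J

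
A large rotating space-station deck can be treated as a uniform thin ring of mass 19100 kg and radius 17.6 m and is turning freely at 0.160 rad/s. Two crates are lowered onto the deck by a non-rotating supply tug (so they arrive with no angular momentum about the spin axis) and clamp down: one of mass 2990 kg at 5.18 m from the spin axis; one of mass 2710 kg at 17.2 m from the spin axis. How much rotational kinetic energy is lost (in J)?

energy lost ≈ 9820 J

No external torque acts about the spin axis; L_before = L_after.
I_p = (19100)(17.6)² = 5.916e+06 kg·m².
Added inertia Σmr² = (2990)(5.18)² + (2710)(17.2)² = 8.820e+05 kg·m²; I_f = 5.916e+06 + 8.820e+05 = 6.798e+06 kg·m².
ω_f = I_p ω_i / I_f = (5.916e+06)(0.160) / 6.798e+06 = 0.1392 rad/s.
KE_i = ½(5.916e+06)(0.1600 rad/s)² = 75730 J; KE_f = ½(6.798e+06)(0.1392)² = 65910 J.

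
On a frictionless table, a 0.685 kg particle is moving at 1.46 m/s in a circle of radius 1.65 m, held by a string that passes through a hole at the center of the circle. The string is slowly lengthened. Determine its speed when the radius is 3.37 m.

v₂ ≈ 0.715 m/s

The only horizontal force on the mass is along the cord (radial), so it exerts no torque about the hole and angular momentum m v r is conserved.
v₂ = v₁ r₁ / r₂ = (1.46)(1.65) / (3.37) = 0.7148 m/s.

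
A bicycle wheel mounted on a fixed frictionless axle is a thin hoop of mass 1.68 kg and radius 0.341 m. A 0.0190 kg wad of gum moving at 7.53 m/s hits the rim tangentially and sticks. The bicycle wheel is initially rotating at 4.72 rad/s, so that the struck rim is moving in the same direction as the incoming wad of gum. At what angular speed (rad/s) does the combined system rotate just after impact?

|ω_f| ≈ 4.91 rad/s

About the axle the impulsive forces during the collision are internal, so angular momentum about that axis is conserved.
I_p = (1.68)(0.341)² = 0.1954 kg·m². Taking the sense of the wad of gum's angular momentum as positive, L_{wad} = m v R = (0.0190)(7.53)(0.341) = 0.04879 kg·m²/s.
L_i = +I_p ω_p + m v R = +(0.1954)(4.72) + 0.04879 = 0.9708 kg·m²/s.
After sticking, I_f = I_p + m R² = 0.1954 + (0.0190)(0.341)² = 0.1976 kg·m².
ω_f = L_i / I_f = 0.9708 / 0.1976 = 4.914 rad/s.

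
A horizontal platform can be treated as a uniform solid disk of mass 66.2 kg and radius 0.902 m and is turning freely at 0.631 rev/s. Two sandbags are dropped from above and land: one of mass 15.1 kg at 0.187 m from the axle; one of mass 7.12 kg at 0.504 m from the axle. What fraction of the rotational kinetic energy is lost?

fraction ≈ 0.0798

No external torque acts about the axle; L_before = L_after.
I_p = ½(66.2)(0.902)² = 26.93 kg·m².
Added inertia Σmr² = (15.1)(0.187)² + (7.12)(0.504)² = 2.337 kg·m²; I_f = 26.93 + 2.337 = 29.27 kg·m².
ω_f = I_p ω_i / I_f = (26.93)(0.631) / 29.27 = 0.5806 rev/s.
KE_i = ½(26.93)(3.965 rad/s)² = 211.7 J; KE_f = ½(29.27)(3.648)² = 194.8 J.
Fraction lost = 0.07984.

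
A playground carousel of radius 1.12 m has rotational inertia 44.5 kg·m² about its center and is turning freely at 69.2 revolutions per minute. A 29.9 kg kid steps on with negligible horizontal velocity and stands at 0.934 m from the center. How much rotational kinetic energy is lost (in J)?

energy lost ≈ 432 J

No external torque acts about the center; L_before = L_after.
Added inertia Σmr² = (29.9)(0.934)² = 26.08 kg·m²; I_f = 44.50 + 26.08 = 70.58 kg·m².
ω_f = I_p ω_i / I_f = (44.50)(69.2) / 70.58 = 43.63 rpm.
KE_i = ½(44.50)(7.247 rad/s)² = 1168 J; KE_f = ½(70.58)(4.569)² = 736.6 J.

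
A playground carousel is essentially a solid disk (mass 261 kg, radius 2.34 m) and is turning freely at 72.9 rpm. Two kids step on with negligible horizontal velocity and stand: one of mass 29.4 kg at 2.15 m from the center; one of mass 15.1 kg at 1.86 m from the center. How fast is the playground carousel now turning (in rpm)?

The added mass arrives with no angular momentum about the center, and any external torque about the center is negligible, so the system's angular momentum is conserved.
I_p = ½(261)(2.34)² = 714.6 kg·m².
Added inertia Σmr² = (29.4)(2.15)² + (15.1)(1.86)² = 188.1 kg·m²; I_f = 714.6 + 188.1 = 902.7 kg·m².
ω_f = I_p ω_i / I_f = (714.6)(72.9) / 902.7 = 57.71 rpm.

ω_f ≈ 57.7 rpm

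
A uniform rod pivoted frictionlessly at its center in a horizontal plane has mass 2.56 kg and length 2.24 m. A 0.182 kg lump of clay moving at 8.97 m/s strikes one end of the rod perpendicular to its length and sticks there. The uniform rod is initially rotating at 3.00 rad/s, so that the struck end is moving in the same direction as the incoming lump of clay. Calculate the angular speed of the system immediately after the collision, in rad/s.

|ω_f| ≈ 3.88 rad/s

About the pivot the impulsive forces during the collision are internal, so angular momentum about that axis is conserved.
I_p = (1/12)(2.56)(2.24)² = 1.070 kg·m². Taking the sense of the lump of clay's angular momentum as positive, L_{lump} = m v R = (0.182)(8.97)(2.24/2) = 1.828 kg·m²/s.
L_i = +I_p ω_p + m v R = +(1.070)(3.00) + 1.828 = 5.040 kg·m²/s.
After sticking, I_f = I_p + m R² = 1.070 + (0.182)(2.24/2)² = 1.299 kg·m².
ω_f = L_i / I_f = 5.040 / 1.299 = 3.881 rad/s.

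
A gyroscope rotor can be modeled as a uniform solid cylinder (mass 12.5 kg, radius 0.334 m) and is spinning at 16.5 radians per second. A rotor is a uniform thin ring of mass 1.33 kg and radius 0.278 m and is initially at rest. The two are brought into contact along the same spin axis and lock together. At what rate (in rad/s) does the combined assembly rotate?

|ω_f| ≈ 14.4 rad/s

No external torque acts about the common axis, so total angular momentum is conserved.
Moments of inertia: I_A = ½(12.5)(0.334)² = 0.6972 kg·m²; I_B = (1.33)(0.278)² = 0.1028 kg·m².
Taking A's sense as positive: L = (0.6972)(16.5) = 11.50 kg·m²·rad/s.
Combined I = 0.6972 + 0.1028 = 0.8000 kg·m².
ω_f = L / I = 11.50 / 0.8000 = 14.38 rad/s.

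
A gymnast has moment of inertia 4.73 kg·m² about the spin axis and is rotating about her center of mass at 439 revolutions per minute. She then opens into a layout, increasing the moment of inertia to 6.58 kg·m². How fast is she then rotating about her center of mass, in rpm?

With no external torque about the axis, L is conserved: I₁ω₁ = I₂ω₂.
ω₂ = I₁ω₁ / I₂ = (4.730)(439 rpm) / (6.580) = 315.6 rpm.

ω₂ ≈ 316 rpm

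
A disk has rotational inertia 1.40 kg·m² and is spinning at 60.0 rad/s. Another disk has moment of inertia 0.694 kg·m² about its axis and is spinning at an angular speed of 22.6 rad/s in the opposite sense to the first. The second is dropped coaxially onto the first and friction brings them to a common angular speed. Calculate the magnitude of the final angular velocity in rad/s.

|ω_f| ≈ 32.6 rad/s

No external torque acts about the common axis, so total angular momentum is conserved.
Taking A's sense as positive: L = (1.400)(60.0) − (0.6940)(22.6) = 68.32 kg·m²·rad/s.
Combined I = 1.400 + 0.6940 = 2.094 kg·m².
ω_f = L / I = 68.32 / 2.094 = 32.62 rad/s.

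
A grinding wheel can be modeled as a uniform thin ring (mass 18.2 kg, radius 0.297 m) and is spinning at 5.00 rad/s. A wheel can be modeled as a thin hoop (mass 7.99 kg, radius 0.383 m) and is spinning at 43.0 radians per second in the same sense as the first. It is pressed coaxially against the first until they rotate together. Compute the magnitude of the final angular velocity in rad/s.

|ω_f| ≈ 21.0 rad/s

No external torque acts about the common axis, so total angular momentum is conserved.
Moments of inertia: I_A = (18.2)(0.297)² = 1.605 kg·m²; I_B = (7.99)(0.383)² = 1.172 kg·m².
Taking A's sense as positive: L = (1.605)(5.00) + (1.172)(43.0) = 58.42 kg·m²·rad/s.
Combined I = 1.605 + 1.172 = 2.777 kg·m².
ω_f = L / I = 58.42 / 2.777 = 21.04 rad/s.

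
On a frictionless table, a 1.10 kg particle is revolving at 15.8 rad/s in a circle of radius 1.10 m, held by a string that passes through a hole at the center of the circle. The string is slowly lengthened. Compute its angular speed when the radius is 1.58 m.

The constraining force is radial, so m r² ω about the center is conserved.
ω₂ = ω₁ (r₁/r₂)² = (15.8)(1.10/1.58)² = 7.658 rad/s.

ω₂ ≈ 7.66 rad/s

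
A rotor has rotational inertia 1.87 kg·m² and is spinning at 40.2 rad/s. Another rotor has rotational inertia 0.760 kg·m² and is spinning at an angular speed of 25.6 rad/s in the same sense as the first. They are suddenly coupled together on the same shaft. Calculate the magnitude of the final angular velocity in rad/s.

The coupling torques are internal; angular momentum about the shared axis is conserved.
Taking A's sense as positive: L = (1.870)(40.2) + (0.7600)(25.6) = 94.63 kg·m²·rad/s.
Combined I = 1.870 + 0.7600 = 2.630 kg·m².
ω_f = L / I = 94.63 / 2.630 = 35.98 rad/s.

|ω_f| ≈ 36.0 rad/s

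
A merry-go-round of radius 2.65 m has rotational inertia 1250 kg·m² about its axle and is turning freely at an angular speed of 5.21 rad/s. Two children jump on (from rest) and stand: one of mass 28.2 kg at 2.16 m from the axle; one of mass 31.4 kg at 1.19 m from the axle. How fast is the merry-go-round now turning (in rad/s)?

ω_f ≈ 4.57 rad/s

No external torque acts about the axle; L_before = L_after.
Added inertia Σmr² = (28.2)(2.16)² + (31.4)(1.19)² = 176.0 kg·m²; I_f = 1250 + 176.0 = 1426 kg·m².
ω_f = I_p ω_i / I_f = (1250)(5.21) / 1426 = 4.567 rad/s.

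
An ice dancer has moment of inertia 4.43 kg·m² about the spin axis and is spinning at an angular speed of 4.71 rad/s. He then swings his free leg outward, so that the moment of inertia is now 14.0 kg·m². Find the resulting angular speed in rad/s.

ω₂ ≈ 1.49 rad/s

Angular momentum about the spin axis is conserved since the torque about it is zero.
ω₂ = I₁ω₁ / I₂ = (4.430)(4.71 rad/s) / (14.00) = 1.490 rad/s.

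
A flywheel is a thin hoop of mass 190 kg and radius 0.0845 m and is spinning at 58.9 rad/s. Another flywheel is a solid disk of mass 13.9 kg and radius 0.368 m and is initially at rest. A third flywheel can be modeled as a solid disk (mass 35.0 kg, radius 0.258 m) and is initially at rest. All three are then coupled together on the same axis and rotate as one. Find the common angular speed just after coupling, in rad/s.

The coupling torques are internal; angular momentum about the shared axis is conserved.
Moments of inertia: I_A = (190)(0.0845)² = 1.357 kg·m²; I_B = ½(13.9)(0.368)² = 0.9412 kg·m²; I_C = ½(35.0)(0.258)² = 1.165 kg·m².
Taking A's sense as positive: L = (1.357)(58.9) = 79.91 kg·m²·rad/s.
Combined I = 1.357 + 0.9412 + 1.165 = 3.463 kg·m².
ω_f = L / I = 79.91 / 3.463 = 23.08 rad/s.

|ω_f| ≈ 23.1 rad/s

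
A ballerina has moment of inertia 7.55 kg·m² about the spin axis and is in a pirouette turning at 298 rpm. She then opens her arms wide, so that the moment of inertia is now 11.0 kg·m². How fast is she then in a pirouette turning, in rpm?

ω₂ ≈ 205 rpm

No external torque acts about the spin axis, so angular momentum is conserved.
ω₂ = I₁ω₁ / I₂ = (7.550)(298 rpm) / (11.00) = 204.5 rpm.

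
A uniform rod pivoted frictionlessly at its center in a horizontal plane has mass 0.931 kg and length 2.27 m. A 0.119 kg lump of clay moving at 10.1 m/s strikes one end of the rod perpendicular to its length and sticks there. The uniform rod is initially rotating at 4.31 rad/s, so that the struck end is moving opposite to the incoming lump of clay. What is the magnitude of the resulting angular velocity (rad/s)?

About the pivot the impulsive forces during the collision are internal, so angular momentum about that axis is conserved.
I_p = (1/12)(0.931)(2.27)² = 0.3998 kg·m². Taking the sense of the lump of clay's angular momentum as positive, L_{lump} = m v R = (0.119)(10.1)(2.27/2) = 1.364 kg·m²/s.
L_i = −I_p ω_p + m v R = −(0.3998)(4.31) + 1.364 = -0.3589 kg·m²/s.
After sticking, I_f = I_p + m R² = 0.3998 + (0.119)(2.27/2)² = 0.5531 kg·m².
ω_f = L_i / I_f = -0.3589 / 0.5531 = -0.6489 rad/s.

|ω_f| ≈ 0.649 rad/s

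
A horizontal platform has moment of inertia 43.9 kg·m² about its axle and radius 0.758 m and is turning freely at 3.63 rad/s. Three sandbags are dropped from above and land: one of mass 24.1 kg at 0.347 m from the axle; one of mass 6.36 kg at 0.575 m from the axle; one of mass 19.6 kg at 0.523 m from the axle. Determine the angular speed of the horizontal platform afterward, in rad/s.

No external torque acts about the axle; L_before = L_after.
Added inertia Σmr² = (24.1)(0.347)² + (6.36)(0.575)² + (19.6)(0.523)² = 10.37 kg·m²; I_f = 43.90 + 10.37 = 54.27 kg·m².
ω_f = I_p ω_i / I_f = (43.90)(3.63) / 54.27 = 2.937 rad/s.

ω_f ≈ 2.94 rad/s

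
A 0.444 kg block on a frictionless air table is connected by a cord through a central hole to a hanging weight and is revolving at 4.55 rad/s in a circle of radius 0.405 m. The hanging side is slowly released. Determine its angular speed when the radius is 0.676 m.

No torque about the axis ⇒ m r₁² ω₁ = m r₂² ω₂.
ω₂ = ω₁ (r₁/r₂)² = (4.55)(0.405/0.676)² = 1.633 rad/s.

ω₂ ≈ 1.63 rad/s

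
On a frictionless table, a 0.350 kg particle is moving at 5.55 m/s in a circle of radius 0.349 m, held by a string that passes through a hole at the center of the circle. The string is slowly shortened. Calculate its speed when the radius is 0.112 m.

v₂ ≈ 17.3 m/s

The only horizontal force on the mass is along the cord (radial), so it exerts no torque about the hole and angular momentum m v r is conserved.
v₂ = v₁ r₁ / r₂ = (5.55)(0.349) / (0.112) = 17.29 m/s.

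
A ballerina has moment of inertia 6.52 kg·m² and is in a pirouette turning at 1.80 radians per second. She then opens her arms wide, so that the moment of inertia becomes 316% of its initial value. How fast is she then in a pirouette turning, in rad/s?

ω₂ ≈ 0.570 rad/s

Angular momentum about the spin axis is conserved since the torque about it is zero.
I₂ = 3.16 × 6.52 = 20.60 kg·m².
ω₂ = I₁ω₁ / I₂ = (6.520)(1.80 rad/s) / (20.60) = 0.5696 rad/s.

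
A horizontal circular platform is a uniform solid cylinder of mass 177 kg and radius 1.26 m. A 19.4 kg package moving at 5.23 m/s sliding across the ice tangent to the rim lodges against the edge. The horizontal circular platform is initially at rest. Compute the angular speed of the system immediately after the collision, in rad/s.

About the central axle the impulsive forces during the collision are internal, so angular momentum about that axis is conserved.
I_p = ½(177)(1.26)² = 140.5 kg·m². Taking the sense of the package's angular momentum as positive, L_{package} = m v R = (19.4)(5.23)(1.26) = 127.8 kg·m²/s.
L_i = 0 + 127.8 = 127.8 kg·m²/s.
After sticking, I_f = I_p + m R² = 140.5 + (19.4)(1.26)² = 171.3 kg·m².
ω_f = L_i / I_f = 127.8 / 171.3 = 0.7463 rad/s.

|ω_f| ≈ 0.746 rad/s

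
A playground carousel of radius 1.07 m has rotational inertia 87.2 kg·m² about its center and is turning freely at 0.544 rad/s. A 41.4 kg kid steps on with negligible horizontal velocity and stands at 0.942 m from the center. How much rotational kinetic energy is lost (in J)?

No external torque acts about the center; L_before = L_after.
Added inertia Σmr² = (41.4)(0.942)² = 36.74 kg·m²; I_f = 87.20 + 36.74 = 123.9 kg·m².
ω_f = I_p ω_i / I_f = (87.20)(0.544) / 123.9 = 0.3827 rad/s.
KE_i = ½(87.20)(0.5440 rad/s)² = 12.90 J; KE_f = ½(123.9)(0.3827)² = 9.078 J.

energy lost ≈ 3.82 J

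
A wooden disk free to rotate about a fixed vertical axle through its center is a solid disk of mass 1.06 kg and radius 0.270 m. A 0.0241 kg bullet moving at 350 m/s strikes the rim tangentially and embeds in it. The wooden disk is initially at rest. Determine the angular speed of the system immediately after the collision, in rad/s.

|ω_f| ≈ 56.4 rad/s

About the axle the impulsive forces during the collision are internal, so angular momentum about that axis is conserved.
I_p = ½(1.06)(0.270)² = 0.03864 kg·m². Taking the sense of the bullet's angular momentum as positive, L_{bullet} = m v R = (0.0241)(350)(0.270) = 2.277 kg·m²/s.
L_i = 0 + 2.277 = 2.277 kg·m²/s.
After sticking, I_f = I_p + m R² = 0.03864 + (0.0241)(0.270)² = 0.04039 kg·m².
ω_f = L_i / I_f = 2.277 / 0.04039 = 56.38 rad/s.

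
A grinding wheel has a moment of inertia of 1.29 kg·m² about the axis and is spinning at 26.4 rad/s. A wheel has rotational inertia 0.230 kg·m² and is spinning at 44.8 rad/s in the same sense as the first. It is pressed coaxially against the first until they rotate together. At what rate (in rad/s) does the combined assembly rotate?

The coupling torques are internal; angular momentum about the shared axis is conserved.
Taking A's sense as positive: L = (1.290)(26.4) + (0.2300)(44.8) = 44.36 kg·m²·rad/s.
Combined I = 1.290 + 0.2300 = 1.520 kg·m².
ω_f = L / I = 44.36 / 1.520 = 29.18 rad/s.

|ω_f| ≈ 29.2 rad/s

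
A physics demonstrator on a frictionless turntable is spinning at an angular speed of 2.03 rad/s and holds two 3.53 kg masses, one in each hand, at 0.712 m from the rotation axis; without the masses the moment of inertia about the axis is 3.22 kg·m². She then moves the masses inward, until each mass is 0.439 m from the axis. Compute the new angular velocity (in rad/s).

With no external torque about the axis, L is conserved: I₁ω₁ = I₂ω₂.
I₁ = 3.22 + 2(3.53)(0.712)² = 6.799 kg·m²; I₂ = 3.22 + 2(3.53)(0.439)² = 4.581 kg·m².
ω₂ = I₁ω₁ / I₂ = (6.799)(2.03 rad/s) / (4.581) = 3.013 rad/s.

ω₂ ≈ 3.01 rad/s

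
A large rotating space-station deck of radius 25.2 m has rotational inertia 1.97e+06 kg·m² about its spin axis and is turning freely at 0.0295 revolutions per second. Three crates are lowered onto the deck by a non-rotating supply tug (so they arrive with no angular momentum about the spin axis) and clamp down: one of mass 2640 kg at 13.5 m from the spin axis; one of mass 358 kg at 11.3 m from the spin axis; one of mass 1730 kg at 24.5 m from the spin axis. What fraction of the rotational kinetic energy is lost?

No external torque acts about the spin axis; L_before = L_after.
Added inertia Σmr² = (2640)(13.5)² + (358)(11.3)² + (1730)(24.5)² = 1.565e+06 kg·m²; I_f = 1.970e+06 + 1.565e+06 = 3.535e+06 kg·m².
ω_f = I_p ω_i / I_f = (1.970e+06)(0.0295) / 3.535e+06 = 0.01644 rev/s.
KE_i = ½(1.970e+06)(0.1854 rad/s)² = 33840 J; KE_f = ½(3.535e+06)(0.1033)² = 18860 J.
Fraction lost = 0.4428.

fraction ≈ 0.443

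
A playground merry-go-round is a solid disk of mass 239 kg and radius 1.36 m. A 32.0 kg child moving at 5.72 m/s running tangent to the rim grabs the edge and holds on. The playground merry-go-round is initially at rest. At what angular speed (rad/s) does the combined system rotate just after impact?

The axle reaction passes through the axle and exerts no torque about it; angular momentum about the axle is conserved through the impact.
I_p = ½(239)(1.36)² = 221.0 kg·m². Taking the sense of the child's angular momentum as positive, L_{child} = m v R = (32.0)(5.72)(1.36) = 248.9 kg·m²/s.
L_i = 0 + 248.9 = 248.9 kg·m²/s.
After sticking, I_f = I_p + m R² = 221.0 + (32.0)(1.36)² = 280.2 kg·m².
ω_f = L_i / I_f = 248.9 / 280.2 = 0.8884 rad/s.

|ω_f| ≈ 0.888 rad/s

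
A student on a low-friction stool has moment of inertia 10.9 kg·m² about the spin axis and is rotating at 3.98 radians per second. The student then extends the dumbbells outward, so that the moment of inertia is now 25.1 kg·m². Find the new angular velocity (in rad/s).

ω₂ ≈ 1.73 rad/s

With no external torque about the axis, L is conserved: I₁ω₁ = I₂ω₂.
ω₂ = I₁ω₁ / I₂ = (10.90)(3.98 rad/s) / (25.10) = 1.728 rad/s.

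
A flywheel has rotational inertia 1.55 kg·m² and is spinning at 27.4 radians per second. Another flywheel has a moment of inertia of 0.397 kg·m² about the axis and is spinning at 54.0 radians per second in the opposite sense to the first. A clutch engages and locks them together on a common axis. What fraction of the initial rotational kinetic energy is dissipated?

fraction ≈ 0.902

No external torque acts about the common axis, so total angular momentum is conserved.
Taking A's sense as positive: L = (1.550)(27.4) − (0.3970)(54.0) = 21.03 kg·m²·rad/s.
Combined I = 1.550 + 0.3970 = 1.947 kg·m².
ω_f = L / I = 21.03 / 1.947 = 10.80 rad/s.
KE_i = ½ΣIω² = 1161 J; KE_f = ½(1.947)(10.80)² = 113.6 J.
Fraction dissipated = (KE_i − KE_f)/KE_i = 0.9021.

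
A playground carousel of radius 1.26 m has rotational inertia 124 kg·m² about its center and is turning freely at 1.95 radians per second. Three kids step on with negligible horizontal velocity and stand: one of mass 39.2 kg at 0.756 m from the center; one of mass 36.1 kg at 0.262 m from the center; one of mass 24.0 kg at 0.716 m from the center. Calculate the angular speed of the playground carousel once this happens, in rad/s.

ω_f ≈ 1.50 rad/s

The added mass arrives with no angular momentum about the center, and any external torque about the center is negligible, so the system's angular momentum is conserved.
Added inertia Σmr² = (39.2)(0.756)² + (36.1)(0.262)² + (24.0)(0.716)² = 37.19 kg·m²; I_f = 124.0 + 37.19 = 161.2 kg·m².
ω_f = I_p ω_i / I_f = (124.0)(1.95) / 161.2 = 1.500 rad/s.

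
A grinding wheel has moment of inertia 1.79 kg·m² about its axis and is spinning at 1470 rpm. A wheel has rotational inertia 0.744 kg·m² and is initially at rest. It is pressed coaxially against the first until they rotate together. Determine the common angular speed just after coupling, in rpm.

The coupling torques are internal; angular momentum about the shared axis is conserved.
Taking A's sense as positive: L = (1.790)(1470) = 2631 kg·m²·rpm.
Combined I = 1.790 + 0.7440 = 2.534 kg·m².
ω_f = L / I = 2631 / 2.534 = 1038 rpm.

|ω_f| ≈ 1040 rpm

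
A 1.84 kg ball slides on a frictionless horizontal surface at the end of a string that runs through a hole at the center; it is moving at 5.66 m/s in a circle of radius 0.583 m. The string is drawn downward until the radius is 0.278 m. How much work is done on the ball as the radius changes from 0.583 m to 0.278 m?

W ≈ 100 J

Central (radial) force ⇒ zero torque about the center ⇒ m v r is constant.
v₂ = v₁ r₁ / r₂ = (5.66)(0.583) / (0.278) = 11.87 m/s.
W = ΔKE = ½m(v₂² − v₁²) = 100.1 J.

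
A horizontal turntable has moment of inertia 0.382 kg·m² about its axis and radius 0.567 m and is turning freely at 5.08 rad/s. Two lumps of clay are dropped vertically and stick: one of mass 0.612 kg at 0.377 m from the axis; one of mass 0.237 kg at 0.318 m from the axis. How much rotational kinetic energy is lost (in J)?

No external torque acts about the axis; L_before = L_after.
Added inertia Σmr² = (0.612)(0.377)² + (0.237)(0.318)² = 0.1109 kg·m²; I_f = 0.3820 + 0.1109 = 0.4929 kg·m².
ω_f = I_p ω_i / I_f = (0.3820)(5.08) / 0.4929 = 3.937 rad/s.
KE_i = ½(0.3820)(5.080 rad/s)² = 4.929 J; KE_f = ½(0.4929)(3.937)² = 3.820 J.

energy lost ≈ 1.11 J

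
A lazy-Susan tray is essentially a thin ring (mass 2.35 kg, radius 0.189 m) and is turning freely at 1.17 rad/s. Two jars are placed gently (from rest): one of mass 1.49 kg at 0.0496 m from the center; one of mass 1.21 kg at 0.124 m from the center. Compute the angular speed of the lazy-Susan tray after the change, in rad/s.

ω_f ≈ 0.925 rad/s

No external torque acts about the center; L_before = L_after.
I_p = (2.35)(0.189)² = 0.08394 kg·m².
Added inertia Σmr² = (1.49)(0.0496)² + (1.21)(0.124)² = 0.02227 kg·m²; I_f = 0.08394 + 0.02227 = 0.1062 kg·m².
ω_f = I_p ω_i / I_f = (0.08394)(1.17) / 0.1062 = 0.9247 rad/s.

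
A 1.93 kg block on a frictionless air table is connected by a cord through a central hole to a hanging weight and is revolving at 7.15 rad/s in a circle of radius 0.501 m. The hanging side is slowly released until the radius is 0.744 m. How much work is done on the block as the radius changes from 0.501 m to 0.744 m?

W ≈ -6.77 J

No torque about the axis ⇒ m r₁² ω₁ = m r₂² ω₂.
ω₂ = ω₁ (r₁/r₂)² = (7.15)(0.501/0.744)² = 3.242 rad/s.
W = ΔKE = ½m(v₂² − v₁²) = -6.768 J.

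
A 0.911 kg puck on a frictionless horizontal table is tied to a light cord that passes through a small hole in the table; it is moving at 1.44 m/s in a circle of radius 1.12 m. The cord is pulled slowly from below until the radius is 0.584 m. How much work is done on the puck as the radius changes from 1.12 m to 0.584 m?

W ≈ 2.53 J

The only horizontal force on the mass is along the cord (radial), so it exerts no torque about the hole and angular momentum m v r is conserved.
v₂ = v₁ r₁ / r₂ = (1.44)(1.12) / (0.584) = 2.762 m/s.
W = ΔKE = ½m(v₂² − v₁²) = 2.529 J.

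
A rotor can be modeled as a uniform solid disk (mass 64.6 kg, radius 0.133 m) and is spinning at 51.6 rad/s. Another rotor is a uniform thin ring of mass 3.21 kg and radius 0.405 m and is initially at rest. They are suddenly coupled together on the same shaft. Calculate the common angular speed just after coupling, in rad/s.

The coupling torques are internal; angular momentum about the shared axis is conserved.
Moments of inertia: I_A = ½(64.6)(0.133)² = 0.5714 kg·m²; I_B = (3.21)(0.405)² = 0.5265 kg·m².
Taking A's sense as positive: L = (0.5714)(51.6) = 29.48 kg·m²·rad/s.
Combined I = 0.5714 + 0.5265 = 1.098 kg·m².
ω_f = L / I = 29.48 / 1.098 = 26.85 rad/s.

|ω_f| ≈ 26.9 rad/s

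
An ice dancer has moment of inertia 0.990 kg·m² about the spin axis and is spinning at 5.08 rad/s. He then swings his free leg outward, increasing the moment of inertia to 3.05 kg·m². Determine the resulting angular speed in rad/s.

Angular momentum about the spin axis is conserved since the torque about it is zero.
ω₂ = I₁ω₁ / I₂ = (0.9900)(5.08 rad/s) / (3.050) = 1.649 rad/s.

ω₂ ≈ 1.65 rad/s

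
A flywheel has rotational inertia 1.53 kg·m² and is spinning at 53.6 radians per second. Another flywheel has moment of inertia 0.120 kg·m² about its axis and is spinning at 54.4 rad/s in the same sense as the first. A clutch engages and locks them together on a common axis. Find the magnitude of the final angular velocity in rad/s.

|ω_f| ≈ 53.7 rad/s

The coupling torques are internal; angular momentum about the shared axis is conserved.
Taking A's sense as positive: L = (1.530)(53.6) + (0.1200)(54.4) = 88.54 kg·m²·rad/s.
Combined I = 1.530 + 0.1200 = 1.650 kg·m².
ω_f = L / I = 88.54 / 1.650 = 53.66 rad/s.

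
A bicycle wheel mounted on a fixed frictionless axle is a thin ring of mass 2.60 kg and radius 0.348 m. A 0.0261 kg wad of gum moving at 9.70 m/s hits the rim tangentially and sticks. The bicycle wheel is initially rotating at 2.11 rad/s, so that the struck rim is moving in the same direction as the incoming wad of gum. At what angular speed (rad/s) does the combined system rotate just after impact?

|ω_f| ≈ 2.37 rad/s

The axle reaction passes through the axle and exerts no torque about it; angular momentum about the axle is conserved through the impact.
I_p = (2.60)(0.348)² = 0.3149 kg·m². Taking the sense of the wad of gum's angular momentum as positive, L_{wad} = m v R = (0.0261)(9.70)(0.348) = 0.08810 kg·m²/s.
L_i = +I_p ω_p + m v R = +(0.3149)(2.11) + 0.08810 = 0.7525 kg·m²/s.
After sticking, I_f = I_p + m R² = 0.3149 + (0.0261)(0.348)² = 0.3180 kg·m².
ω_f = L_i / I_f = 0.7525 / 0.3180 = 2.366 rad/s.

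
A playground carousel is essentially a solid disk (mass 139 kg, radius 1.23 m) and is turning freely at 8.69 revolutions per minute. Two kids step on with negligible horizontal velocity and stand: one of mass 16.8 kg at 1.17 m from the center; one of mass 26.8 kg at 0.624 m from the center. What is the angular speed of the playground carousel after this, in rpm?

ω_f ≈ 6.59 rpm

The added mass arrives with no angular momentum about the center, and any external torque about the center is negligible, so the system's angular momentum is conserved.
I_p = ½(139)(1.23)² = 105.1 kg·m².
Added inertia Σmr² = (16.8)(1.17)² + (26.8)(0.624)² = 33.43 kg·m²; I_f = 105.1 + 33.43 = 138.6 kg·m².
ω_f = I_p ω_i / I_f = (105.1)(8.69) / 138.6 = 6.594 rpm.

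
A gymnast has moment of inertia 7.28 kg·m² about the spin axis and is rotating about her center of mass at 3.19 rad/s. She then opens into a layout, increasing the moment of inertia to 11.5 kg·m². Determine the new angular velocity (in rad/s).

Angular momentum about the spin axis is conserved since the torque about it is zero.
ω₂ = I₁ω₁ / I₂ = (7.280)(3.19 rad/s) / (11.50) = 2.019 rad/s.

ω₂ ≈ 2.02 rad/s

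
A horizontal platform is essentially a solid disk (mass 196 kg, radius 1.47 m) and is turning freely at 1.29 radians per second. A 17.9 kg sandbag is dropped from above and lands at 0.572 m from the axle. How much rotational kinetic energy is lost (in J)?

No external torque acts about the axle; L_before = L_after.
I_p = ½(196)(1.47)² = 211.8 kg·m².
Added inertia Σmr² = (17.9)(0.572)² = 5.857 kg·m²; I_f = 211.8 + 5.857 = 217.6 kg·m².
ω_f = I_p ω_i / I_f = (211.8)(1.29) / 217.6 = 1.255 rad/s.
KE_i = ½(211.8)(1.290 rad/s)² = 176.2 J; KE_f = ½(217.6)(1.255)² = 171.5 J.

energy lost ≈ 4.74 J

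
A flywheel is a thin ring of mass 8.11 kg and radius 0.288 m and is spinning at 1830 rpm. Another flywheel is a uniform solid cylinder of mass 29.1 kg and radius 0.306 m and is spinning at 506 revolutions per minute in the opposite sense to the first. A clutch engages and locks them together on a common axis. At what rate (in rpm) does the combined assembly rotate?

No external torque acts about the common axis, so total angular momentum is conserved.
Moments of inertia: I_A = (8.11)(0.288)² = 0.6727 kg·m²; I_B = ½(29.1)(0.306)² = 1.362 kg·m².
Taking A's sense as positive: L = (0.6727)(1830) − (1.362)(506) = 541.6 kg·m²·rpm.
Combined I = 0.6727 + 1.362 = 2.035 kg·m².
ω_f = L / I = 541.6 / 2.035 = 266.1 rpm.

|ω_f| ≈ 266 rpm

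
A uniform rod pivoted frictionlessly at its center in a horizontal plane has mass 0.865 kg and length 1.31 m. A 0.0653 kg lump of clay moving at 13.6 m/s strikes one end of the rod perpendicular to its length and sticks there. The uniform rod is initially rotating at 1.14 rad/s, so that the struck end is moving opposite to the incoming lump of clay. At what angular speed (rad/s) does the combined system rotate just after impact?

|ω_f| ≈ 2.90 rad/s

The axle reaction passes through the pivot and exerts no torque about it; angular momentum about the pivot is conserved through the impact.
I_p = (1/12)(0.865)(1.31)² = 0.1237 kg·m². Taking the sense of the lump of clay's angular momentum as positive, L_{lump} = m v R = (0.0653)(13.6)(1.31/2) = 0.5817 kg·m²/s.
L_i = −I_p ω_p + m v R = −(0.1237)(1.14) + 0.5817 = 0.4407 kg·m²/s.
After sticking, I_f = I_p + m R² = 0.1237 + (0.0653)(1.31/2)² = 0.1517 kg·m².
ω_f = L_i / I_f = 0.4407 / 0.1517 = 2.905 rad/s.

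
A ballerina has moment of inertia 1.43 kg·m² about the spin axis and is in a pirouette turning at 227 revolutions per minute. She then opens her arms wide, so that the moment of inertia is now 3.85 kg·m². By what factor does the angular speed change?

ω₂/ω₁ ≈ 0.371

No external torque acts about the spin axis, so angular momentum is conserved.
ω₂/ω₁ = I₁/I₂ = 1.430 / 3.850 = 0.3714.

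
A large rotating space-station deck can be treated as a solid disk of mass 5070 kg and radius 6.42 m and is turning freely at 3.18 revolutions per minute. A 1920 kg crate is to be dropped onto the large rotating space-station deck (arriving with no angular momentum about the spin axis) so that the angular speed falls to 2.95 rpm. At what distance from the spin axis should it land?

r ≈ 2.06 m

No external torque acts about the spin axis; L_before = L_after.
I_p = ½(5070)(6.42)² = 1.045e+05 kg·m².
I_p ω_i = (I_p + m r²) ω_f ⇒ m r² = I_p(ω_i/ω_f − 1) = 1.045e+05(3.18/2.95 − 1) = 8146 kg·m².
r = √(8146/1920) = 2.060 m.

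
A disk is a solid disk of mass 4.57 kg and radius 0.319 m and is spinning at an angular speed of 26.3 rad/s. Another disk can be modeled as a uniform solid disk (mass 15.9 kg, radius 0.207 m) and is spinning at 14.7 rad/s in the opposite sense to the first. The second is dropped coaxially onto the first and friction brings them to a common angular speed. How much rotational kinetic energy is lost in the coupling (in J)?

ΔKE lost ≈ 116 J

The coupling torques are internal; angular momentum about the shared axis is conserved.
Moments of inertia: I_A = ½(4.57)(0.319)² = 0.2325 kg·m²; I_B = ½(15.9)(0.207)² = 0.3406 kg·m².
Taking A's sense as positive: L = (0.2325)(26.3) − (0.3406)(14.7) = 1.108 kg·m²·rad/s.
Combined I = 0.2325 + 0.3406 = 0.5732 kg·m².
ω_f = L / I = 1.108 / 0.5732 = 1.933 rad/s.
KE_i = ½ΣIω² = 117.2 J; KE_f = ½(0.5732)(1.933)² = 1.071 J.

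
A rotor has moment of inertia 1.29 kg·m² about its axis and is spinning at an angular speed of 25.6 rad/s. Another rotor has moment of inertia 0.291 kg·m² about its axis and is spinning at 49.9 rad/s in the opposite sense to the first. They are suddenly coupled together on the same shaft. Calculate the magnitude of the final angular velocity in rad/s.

|ω_f| ≈ 11.7 rad/s

No external torque acts about the common axis, so total angular momentum is conserved.
Taking A's sense as positive: L = (1.290)(25.6) − (0.2910)(49.9) = 18.50 kg·m²·rad/s.
Combined I = 1.290 + 0.2910 = 1.581 kg·m².
ω_f = L / I = 18.50 / 1.581 = 11.70 rad/s.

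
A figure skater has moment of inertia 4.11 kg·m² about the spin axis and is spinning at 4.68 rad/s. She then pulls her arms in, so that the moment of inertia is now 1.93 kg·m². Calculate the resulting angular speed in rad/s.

ω₂ ≈ 9.97 rad/s

With no external torque about the axis, L is conserved: I₁ω₁ = I₂ω₂.
ω₂ = I₁ω₁ / I₂ = (4.110)(4.68 rad/s) / (1.930) = 9.966 rad/s.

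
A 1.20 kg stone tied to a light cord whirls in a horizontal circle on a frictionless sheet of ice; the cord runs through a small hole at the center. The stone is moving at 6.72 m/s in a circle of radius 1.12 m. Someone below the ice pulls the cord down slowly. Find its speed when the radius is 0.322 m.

Central (radial) force ⇒ zero torque about the center ⇒ m v r is constant.
v₂ = v₁ r₁ / r₂ = (6.72)(1.12) / (0.322) = 23.37 m/s.

v₂ ≈ 23.4 m/s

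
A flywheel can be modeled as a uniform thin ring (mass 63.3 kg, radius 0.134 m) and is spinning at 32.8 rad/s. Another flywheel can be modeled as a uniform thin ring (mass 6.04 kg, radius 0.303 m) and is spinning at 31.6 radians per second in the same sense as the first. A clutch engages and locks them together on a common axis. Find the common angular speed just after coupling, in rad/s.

|ω_f| ≈ 32.4 rad/s

No external torque acts about the common axis, so total angular momentum is conserved.
Moments of inertia: I_A = (63.3)(0.134)² = 1.137 kg·m²; I_B = (6.04)(0.303)² = 0.5545 kg·m².
Taking A's sense as positive: L = (1.137)(32.8) + (0.5545)(31.6) = 54.80 kg·m²·rad/s.
Combined I = 1.137 + 0.5545 = 1.691 kg·m².
ω_f = L / I = 54.80 / 1.691 = 32.41 rad/s.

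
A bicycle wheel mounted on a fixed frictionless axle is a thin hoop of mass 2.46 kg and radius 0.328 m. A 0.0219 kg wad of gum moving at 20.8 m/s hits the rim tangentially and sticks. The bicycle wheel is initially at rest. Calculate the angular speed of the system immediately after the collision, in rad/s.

The axle reaction passes through the axle and exerts no torque about it; angular momentum about the axle is conserved through the impact.
I_p = (2.46)(0.328)² = 0.2647 kg·m². Taking the sense of the wad of gum's angular momentum as positive, L_{wad} = m v R = (0.0219)(20.8)(0.328) = 0.1494 kg·m²/s.
L_i = 0 + 0.1494 = 0.1494 kg·m²/s.
After sticking, I_f = I_p + m R² = 0.2647 + (0.0219)(0.328)² = 0.2670 kg·m².
ω_f = L_i / I_f = 0.1494 / 0.2670 = 0.5596 rad/s.

|ω_f| ≈ 0.560 rad/s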